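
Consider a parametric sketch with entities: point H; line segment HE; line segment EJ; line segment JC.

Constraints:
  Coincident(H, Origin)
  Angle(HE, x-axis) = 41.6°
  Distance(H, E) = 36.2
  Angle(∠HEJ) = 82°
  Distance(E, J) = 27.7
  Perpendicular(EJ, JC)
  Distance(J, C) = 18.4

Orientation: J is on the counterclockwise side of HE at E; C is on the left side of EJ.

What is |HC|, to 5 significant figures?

28.600

H is at the origin; HE runs at 41.6° with length 36.2, so E = 36.2·(cos 41.6°, sin 41.6°) = (27.070, 24.034). ∠HEJ = 82.0°, so EJ runs at 41.6° + (180° − 82.0°) = 139.60° from the x-axis; with |EJ| = 27.7, J = E + 27.7·(cos 139.60°, sin 139.60°) = (5.9757, 41.987). EJ is perpendicular to JC; with |JC| = 18.4 on the left of EJ, C = J + 18.4·(-0.64812, -0.76154) = (-5.9497, 27.975). Then |HC| = |C − H| = 28.600.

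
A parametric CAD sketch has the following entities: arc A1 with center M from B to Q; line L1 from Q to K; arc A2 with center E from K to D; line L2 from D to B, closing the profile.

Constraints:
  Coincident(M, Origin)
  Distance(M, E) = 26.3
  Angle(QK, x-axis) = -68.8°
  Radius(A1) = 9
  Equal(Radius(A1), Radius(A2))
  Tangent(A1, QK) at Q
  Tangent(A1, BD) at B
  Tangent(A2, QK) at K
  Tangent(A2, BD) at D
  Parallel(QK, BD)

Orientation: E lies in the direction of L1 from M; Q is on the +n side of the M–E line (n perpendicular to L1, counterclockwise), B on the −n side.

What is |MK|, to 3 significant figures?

27.8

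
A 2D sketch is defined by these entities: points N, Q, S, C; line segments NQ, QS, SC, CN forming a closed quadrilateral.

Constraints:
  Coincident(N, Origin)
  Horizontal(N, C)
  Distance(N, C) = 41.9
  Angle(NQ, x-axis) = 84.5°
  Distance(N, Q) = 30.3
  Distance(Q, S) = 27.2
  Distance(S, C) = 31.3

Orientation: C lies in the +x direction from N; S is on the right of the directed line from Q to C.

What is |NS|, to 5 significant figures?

11.644

Checks: |QS| = 27.20 ✓; |SC| = 31.30 ✓.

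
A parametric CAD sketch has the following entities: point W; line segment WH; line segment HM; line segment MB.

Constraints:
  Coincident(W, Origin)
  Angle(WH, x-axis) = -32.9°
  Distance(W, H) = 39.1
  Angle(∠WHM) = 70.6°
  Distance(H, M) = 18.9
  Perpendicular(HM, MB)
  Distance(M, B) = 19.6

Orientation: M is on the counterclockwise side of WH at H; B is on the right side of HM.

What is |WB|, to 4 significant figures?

56.79

∠WHM = 70.6°, so HM runs at -32.9° + (180° − 70.6°) = 76.50° from the x-axis; with |HM| = 18.9, M = H + 18.9·(cos 76.50°, sin 76.50°) = (37.24, -2.860). HM is perpendicular to MB; with |MB| = 19.6 on the right of HM, B = M + 19.6·(0.9724, -0.2334) = (56.30, -7.436). Then |WB| = |B − W| = 56.79.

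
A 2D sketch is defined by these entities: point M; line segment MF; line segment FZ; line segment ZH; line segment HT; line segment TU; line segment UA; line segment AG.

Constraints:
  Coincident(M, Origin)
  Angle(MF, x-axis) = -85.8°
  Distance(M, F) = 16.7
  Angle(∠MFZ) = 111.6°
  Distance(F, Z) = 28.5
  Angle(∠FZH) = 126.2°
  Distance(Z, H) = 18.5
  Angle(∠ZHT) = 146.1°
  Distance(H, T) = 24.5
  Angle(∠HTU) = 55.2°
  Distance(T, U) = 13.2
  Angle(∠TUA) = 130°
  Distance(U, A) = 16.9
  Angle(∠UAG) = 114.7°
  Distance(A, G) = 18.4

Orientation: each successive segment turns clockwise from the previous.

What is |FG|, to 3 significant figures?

43.0

M is at the origin; MF runs at -85.8° with length 16.7, so F = (1.22, -16.7). ∠MFZ = 111.6° gives FZ at -154° from the x-axis; with |FZ| = 28.5, Z = (-24.4, -29.1). ∠FZH = 126.2° gives ZH at 152° from the x-axis; with |ZH| = 18.5, H = (-40.8, -20.4). ∠ZHT = 146.1° gives HT at 118° from the x-axis; with |HT| = 24.5, T = (-52.3, 1.24). ∠HTU = 55.2° gives TU at -6.70° from the x-axis; with |TU| = 13.2, U = (-39.2, -0.302). ∠TUA = 130.0° gives UA at -56.7° from the x-axis; with |UA| = 16.9, A = (-29.9, -14.4). ∠UAG = 114.7° gives AG at -122° from the x-axis; with |AG| = 18.4, G = (-39.7, -30.0). Then |FG| = |G − F| = 43.0.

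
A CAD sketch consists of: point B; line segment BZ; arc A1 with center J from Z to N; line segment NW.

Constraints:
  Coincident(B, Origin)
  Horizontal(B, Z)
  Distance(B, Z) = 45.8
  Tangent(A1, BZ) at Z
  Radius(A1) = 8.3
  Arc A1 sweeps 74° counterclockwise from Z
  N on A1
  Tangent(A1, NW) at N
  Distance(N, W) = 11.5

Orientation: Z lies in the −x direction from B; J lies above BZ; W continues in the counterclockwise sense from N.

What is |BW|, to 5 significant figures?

38.627

On A1, Z sits at bearing -90° from J; a 74° counterclockwise sweep puts N at bearing -16°, so N = J + 8.3·(cos -16°, sin -16°) = (-37.822, 6.0122). The tangent condition forces JN to be normal to NW, so NW runs along (−sin -16°, cos -16°); with |NW| = 11.5, W = (-34.652, 17.067). Then |BW| = |W − B| = 38.627.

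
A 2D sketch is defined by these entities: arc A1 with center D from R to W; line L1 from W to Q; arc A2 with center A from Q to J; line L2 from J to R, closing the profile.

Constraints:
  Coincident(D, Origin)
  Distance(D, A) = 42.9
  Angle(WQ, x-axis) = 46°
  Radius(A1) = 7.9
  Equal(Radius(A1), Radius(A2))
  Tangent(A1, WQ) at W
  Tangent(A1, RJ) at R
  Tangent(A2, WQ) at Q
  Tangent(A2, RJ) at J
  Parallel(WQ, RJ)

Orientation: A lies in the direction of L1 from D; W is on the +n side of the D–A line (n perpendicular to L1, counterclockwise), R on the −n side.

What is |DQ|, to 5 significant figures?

43.621

The slot axis is L1's direction at 46.0°, so u = (cos 46.0°, sin 46.0°) = (0.69466, 0.71934) and n = (−sin 46.0°, cos 46.0°) = (-0.71934, 0.69466). D is at the origin and A lies 42.9 along u from D, so A = 42.9·u = (29.801, 30.860). Tangency of A1 to both parallel lines with radius 7.9 puts W and R at D ± 7.9·n: W = (-5.6828, 5.4878), R = (5.6828, -5.4878). Equal radii place Q and J the same way about A: Q = A + 7.9·n = (24.118, 36.347), J = A − 7.9·n = (35.484, 25.372). Then |DQ| = |Q − D| = 43.621.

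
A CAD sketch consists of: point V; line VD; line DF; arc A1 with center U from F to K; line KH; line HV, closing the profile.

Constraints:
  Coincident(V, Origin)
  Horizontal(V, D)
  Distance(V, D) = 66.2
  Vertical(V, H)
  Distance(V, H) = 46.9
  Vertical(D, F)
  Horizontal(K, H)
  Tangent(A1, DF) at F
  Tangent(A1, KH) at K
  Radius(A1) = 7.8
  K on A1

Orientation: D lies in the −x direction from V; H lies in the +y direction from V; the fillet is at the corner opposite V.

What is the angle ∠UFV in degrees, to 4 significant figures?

30.57°

The virtual corner opposite V is at (-66.20, 46.90). Tangency of A1 to DF means the radius UF is perpendicular to DF and tangency of A1 to KH means the radius UK is perpendicular to KH, with radius 7.8, so the center U sits 7.8 in from both sides at U = (-58.40, 39.10). That places the tangent points at F = (-66.20, 39.10) on DF and K = (-58.40, 46.90) on KH. Then cos ∠UFV = FU·FV / (|FU||FV|), giving 30.57°.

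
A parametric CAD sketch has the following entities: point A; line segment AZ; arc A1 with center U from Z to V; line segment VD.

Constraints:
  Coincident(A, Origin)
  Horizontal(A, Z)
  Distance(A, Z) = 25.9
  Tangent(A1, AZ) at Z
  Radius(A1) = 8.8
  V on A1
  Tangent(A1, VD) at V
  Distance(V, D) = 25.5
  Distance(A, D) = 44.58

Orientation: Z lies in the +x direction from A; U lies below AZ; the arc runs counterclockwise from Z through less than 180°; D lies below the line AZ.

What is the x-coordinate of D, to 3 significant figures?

26.6

Checks: |AZ| = 25.90 ✓; |UV| = 8.800 ✓; ∠(UV, VD) = 90.00° ✓; |VD| = 25.50 ✓; |AD| = 44.58 ✓.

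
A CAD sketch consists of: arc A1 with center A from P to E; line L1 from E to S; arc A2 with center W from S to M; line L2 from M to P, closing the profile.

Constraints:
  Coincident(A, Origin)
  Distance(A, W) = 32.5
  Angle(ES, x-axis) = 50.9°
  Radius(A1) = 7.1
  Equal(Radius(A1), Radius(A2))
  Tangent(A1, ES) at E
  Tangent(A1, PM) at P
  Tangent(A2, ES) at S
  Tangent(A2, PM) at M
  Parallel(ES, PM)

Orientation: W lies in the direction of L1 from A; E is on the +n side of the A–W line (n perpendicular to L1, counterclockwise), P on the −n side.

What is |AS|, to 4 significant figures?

33.27

The slot axis is L1's direction at 50.9°, so u = (cos 50.9°, sin 50.9°) = (0.6307, 0.7760) and n = (−sin 50.9°, cos 50.9°) = (-0.7760, 0.6307). A is at the origin and W lies 32.5 along u from A, so W = 32.5·u = (20.50, 25.22). Tangency of A1 to both parallel lines with radius 7.1 puts E and P at A ± 7.1·n: E = (-5.510, 4.478), P = (5.510, -4.478). Equal radii place S and M the same way about W: S = W + 7.1·n = (14.99, 29.70), M = W − 7.1·n = (26.01, 20.74). Then |AS| = |S − A| = 33.27.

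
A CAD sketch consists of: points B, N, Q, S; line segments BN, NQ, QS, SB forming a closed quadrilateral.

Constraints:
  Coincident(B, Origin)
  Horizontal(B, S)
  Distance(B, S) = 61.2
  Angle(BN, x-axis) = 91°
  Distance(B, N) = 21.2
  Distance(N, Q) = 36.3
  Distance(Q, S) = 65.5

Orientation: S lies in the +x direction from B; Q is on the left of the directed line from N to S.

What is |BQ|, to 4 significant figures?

54.95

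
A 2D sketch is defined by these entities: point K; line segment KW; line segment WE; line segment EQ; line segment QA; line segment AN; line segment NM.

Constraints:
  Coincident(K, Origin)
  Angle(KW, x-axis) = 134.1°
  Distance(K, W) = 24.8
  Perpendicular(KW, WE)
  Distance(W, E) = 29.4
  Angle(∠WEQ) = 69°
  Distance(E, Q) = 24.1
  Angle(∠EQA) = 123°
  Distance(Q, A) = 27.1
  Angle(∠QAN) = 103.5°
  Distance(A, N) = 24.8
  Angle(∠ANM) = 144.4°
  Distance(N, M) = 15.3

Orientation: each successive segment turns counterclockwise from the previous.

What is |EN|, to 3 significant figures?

46.2

K is at the origin; KW runs at 134.1° with length 24.8, so W = (-17.3, 17.8). KW ⟂ WE, so WE runs at -136°; with |WE| = 29.4, E = (-38.4, -2.65). ∠WEQ = 69.0° gives EQ at -24.9° from the x-axis; with |EQ| = 24.1, Q = (-16.5, -12.8). ∠EQA = 123.0° gives QA at 32.1° from the x-axis; with |QA| = 27.1, A = (6.45, 1.60). ∠QAN = 103.5° gives AN at 109° from the x-axis; with |AN| = 24.8, N = (-1.46, 25.1). Then |EN| = |N − E| = 46.2.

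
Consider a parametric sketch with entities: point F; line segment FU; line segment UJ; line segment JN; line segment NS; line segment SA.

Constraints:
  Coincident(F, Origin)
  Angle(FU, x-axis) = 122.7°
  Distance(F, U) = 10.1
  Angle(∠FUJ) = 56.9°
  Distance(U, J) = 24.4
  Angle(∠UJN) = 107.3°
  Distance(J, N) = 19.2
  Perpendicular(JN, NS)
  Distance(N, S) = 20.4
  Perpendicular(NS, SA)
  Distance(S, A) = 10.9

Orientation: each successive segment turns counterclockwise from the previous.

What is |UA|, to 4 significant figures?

15.82

F is at the origin; FU runs at 122.7° with length 10.1, so U = (-5.456, 8.499). ∠FUJ = 56.9° gives UJ at -114.2° from the x-axis; with |UJ| = 24.4, J = (-15.46, -13.76). ∠UJN = 107.3° gives JN at -41.50° from the x-axis; with |JN| = 19.2, N = (-1.079, -26.48). JN ⟂ NS, so NS runs at 48.50°; with |NS| = 20.4, S = (12.44, -11.20). NS ⟂ SA, so SA runs at 138.5°; with |SA| = 10.9, A = (4.275, -3.978). Then |UA| = |A − U| = 15.82.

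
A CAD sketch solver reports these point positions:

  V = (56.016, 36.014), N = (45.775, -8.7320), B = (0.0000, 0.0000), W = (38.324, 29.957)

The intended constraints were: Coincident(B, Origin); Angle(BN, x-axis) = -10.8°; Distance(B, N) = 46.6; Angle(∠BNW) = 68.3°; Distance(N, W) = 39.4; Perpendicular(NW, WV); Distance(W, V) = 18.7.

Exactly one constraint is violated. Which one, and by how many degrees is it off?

Perpendicular(NW, WV) — off by 8.00°.

B = (0.00, 0.00) ✓; BN at -10.80° ✓; |BN| = 46.60 ✓; ∠BNW = 68.30° ✓; |NW| = 39.40 ✓; ∠(NW, WV) = 82.00° ✗; |WV| = 18.70 ✓.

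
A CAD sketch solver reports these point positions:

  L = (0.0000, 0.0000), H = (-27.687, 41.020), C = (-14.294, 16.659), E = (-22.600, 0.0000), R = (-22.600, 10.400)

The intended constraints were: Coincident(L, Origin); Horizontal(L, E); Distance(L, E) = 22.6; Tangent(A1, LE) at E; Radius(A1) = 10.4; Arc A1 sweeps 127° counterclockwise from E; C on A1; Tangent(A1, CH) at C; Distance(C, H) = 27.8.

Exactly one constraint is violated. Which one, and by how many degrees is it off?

Tangent(A1, CH) at C — off by 8.20°.

L = (0.00, 0.00) ✓; L.y = 0.00, E.y = 0.00 ✓; |LE| = 22.60 ✓; ∠(RE, EL) = 90.00° ✓; |RE| = 10.40 ✓; bearing(R→C) − bearing(R→E) = 127.0° ✓; |RC| = 10.40 ✓; ∠(RC, CH) = 98.20° ✗; |CH| = 27.80 ✓.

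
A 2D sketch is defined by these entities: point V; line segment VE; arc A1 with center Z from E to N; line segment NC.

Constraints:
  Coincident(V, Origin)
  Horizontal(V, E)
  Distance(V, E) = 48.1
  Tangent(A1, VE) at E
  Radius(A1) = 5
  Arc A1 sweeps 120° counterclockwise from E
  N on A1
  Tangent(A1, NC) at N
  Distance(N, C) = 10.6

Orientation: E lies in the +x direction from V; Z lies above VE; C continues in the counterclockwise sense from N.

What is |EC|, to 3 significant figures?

16.7

V is at the origin; V and E share the same y with |VE| = 48.1 and E on the +x side, so E = (48.1, 0.00). The tangent condition forces ZE to be normal to VE, so Z = E + (0, 5) = (48.1, 5.00). On A1, E sits at bearing -90° from Z; a 120° counterclockwise sweep puts N at bearing 30°, so N = Z + 5.0·(cos 30°, sin 30°) = (52.4, 7.50). Tangency of A1 to NC means the radius ZN is perpendicular to NC, so NC runs along (−sin 30°, cos 30°); with |NC| = 10.6, C = (47.1, 16.7). Then |EC| = |C − E| = 16.7.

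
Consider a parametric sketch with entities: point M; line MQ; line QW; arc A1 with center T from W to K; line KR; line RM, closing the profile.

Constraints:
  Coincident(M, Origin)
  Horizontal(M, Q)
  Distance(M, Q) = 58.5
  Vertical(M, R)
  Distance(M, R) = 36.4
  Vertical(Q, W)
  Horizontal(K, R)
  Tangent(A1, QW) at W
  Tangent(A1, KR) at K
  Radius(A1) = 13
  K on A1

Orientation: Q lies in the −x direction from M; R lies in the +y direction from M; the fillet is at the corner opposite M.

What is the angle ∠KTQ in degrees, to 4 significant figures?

150.9°

The virtual corner opposite M is at (-58.50, 36.40). A1 meets QW tangentially, so TW is at right angles to QW and tangency of A1 to KR means the radius TK is perpendicular to KR, with radius 13.0, so the center T sits 13.0 in from both sides at T = (-45.50, 23.40). That places the tangent points at W = (-58.50, 23.40) on QW and K = (-45.50, 36.40) on KR. Then cos ∠KTQ = TK·TQ / (|TK||TQ|), giving 150.9°.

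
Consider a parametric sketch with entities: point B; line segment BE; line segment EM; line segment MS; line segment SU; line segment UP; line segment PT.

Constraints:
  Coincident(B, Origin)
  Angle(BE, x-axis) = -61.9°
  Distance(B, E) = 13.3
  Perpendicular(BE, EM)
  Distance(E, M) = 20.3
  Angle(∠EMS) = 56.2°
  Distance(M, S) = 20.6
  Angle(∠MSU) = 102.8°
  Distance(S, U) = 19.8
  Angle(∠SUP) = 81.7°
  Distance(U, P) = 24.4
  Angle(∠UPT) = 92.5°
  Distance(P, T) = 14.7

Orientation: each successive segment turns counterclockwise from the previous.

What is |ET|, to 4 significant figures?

16.10

B is at the origin; BE runs at -61.9° with length 13.3, so E = (6.264, -11.73). The perpendicularity gives EM at right angles to BE, so EM runs at 28.10°; with |EM| = 20.3, M = (24.17, -2.171). ∠EMS = 56.2° gives MS at 151.9° from the x-axis; with |MS| = 20.6, S = (6.000, 7.532). ∠MSU = 102.8° gives SU at -130.9° from the x-axis; with |SU| = 19.8, U = (-6.964, -7.434). ∠SUP = 81.7° gives UP at -32.60° from the x-axis; with |UP| = 24.4, P = (13.59, -20.58). ∠UPT = 92.5° gives PT at 54.90° from the x-axis; with |PT| = 14.7, T = (22.04, -8.553). Then |ET| = |T − E| = 16.10.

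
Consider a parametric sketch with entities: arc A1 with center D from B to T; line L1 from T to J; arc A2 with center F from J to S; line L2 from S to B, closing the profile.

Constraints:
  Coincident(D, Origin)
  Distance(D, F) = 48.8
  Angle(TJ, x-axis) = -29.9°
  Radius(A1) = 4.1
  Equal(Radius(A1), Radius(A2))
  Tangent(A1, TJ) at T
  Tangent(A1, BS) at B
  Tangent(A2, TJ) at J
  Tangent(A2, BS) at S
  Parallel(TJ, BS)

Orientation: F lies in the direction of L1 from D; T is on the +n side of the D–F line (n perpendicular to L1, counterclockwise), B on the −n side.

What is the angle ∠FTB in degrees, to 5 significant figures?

85.197°

The slot axis is L1's direction at -29.9°, so u = (cos -29.9°, sin -29.9°) = (0.86690, -0.49849) and n = (−sin -29.9°, cos -29.9°) = (0.49849, 0.86690). D is at the origin and F lies 48.8 along u from D, so F = 48.8·u = (42.305, -24.326). Tangency of A1 to both parallel lines with radius 4.1 puts T and B at D ± 4.1·n: T = (2.0438, 3.5543), B = (-2.0438, -3.5543). Then cos ∠FTB = TF·TB / (|TF||TB|), giving 85.197°.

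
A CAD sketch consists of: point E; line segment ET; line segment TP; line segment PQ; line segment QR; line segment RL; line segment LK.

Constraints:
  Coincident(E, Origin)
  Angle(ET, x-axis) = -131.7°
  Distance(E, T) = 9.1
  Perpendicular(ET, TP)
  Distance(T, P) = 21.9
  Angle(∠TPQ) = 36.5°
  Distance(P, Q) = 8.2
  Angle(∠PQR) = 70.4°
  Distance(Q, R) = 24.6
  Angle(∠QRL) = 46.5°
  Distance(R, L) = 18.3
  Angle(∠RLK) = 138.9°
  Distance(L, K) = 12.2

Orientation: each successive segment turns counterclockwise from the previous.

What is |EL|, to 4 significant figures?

31.37

∠PQR = 70.4° gives QR at -148.6° from the x-axis; with |QR| = 24.6, R = (-12.38, -26.15). ∠QRL = 46.5° gives RL at -15.10° from the x-axis; with |RL| = 18.3, L = (5.292, -30.92). Then |EL| = |L − E| = 31.37.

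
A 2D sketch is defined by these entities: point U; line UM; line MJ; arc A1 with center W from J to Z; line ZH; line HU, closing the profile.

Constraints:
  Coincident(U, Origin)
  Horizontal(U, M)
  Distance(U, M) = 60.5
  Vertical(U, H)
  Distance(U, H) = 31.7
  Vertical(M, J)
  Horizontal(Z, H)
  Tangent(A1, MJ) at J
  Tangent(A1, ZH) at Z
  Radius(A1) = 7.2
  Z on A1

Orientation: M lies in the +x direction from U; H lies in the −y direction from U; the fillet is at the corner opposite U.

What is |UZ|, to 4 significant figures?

62.01

U is at the origin; UM is horizontal with |UM| = 60.5 and M on the +x side, so M = (60.50, 0.000). U and H share the same x with |UH| = 31.7 and H on the −y side, so H = (0.000, -31.70). The virtual corner opposite U is at (60.50, -31.70). Tangency of A1 to MJ means the radius WJ is perpendicular to MJ and the tangent condition forces WZ to be normal to ZH, with radius 7.2, so the center W sits 7.2 in from both sides at W = (53.30, -24.50). That places the tangent points at J = (60.50, -24.50) on MJ and Z = (53.30, -31.70) on ZH. Then |UZ| = |Z − U| = 62.01.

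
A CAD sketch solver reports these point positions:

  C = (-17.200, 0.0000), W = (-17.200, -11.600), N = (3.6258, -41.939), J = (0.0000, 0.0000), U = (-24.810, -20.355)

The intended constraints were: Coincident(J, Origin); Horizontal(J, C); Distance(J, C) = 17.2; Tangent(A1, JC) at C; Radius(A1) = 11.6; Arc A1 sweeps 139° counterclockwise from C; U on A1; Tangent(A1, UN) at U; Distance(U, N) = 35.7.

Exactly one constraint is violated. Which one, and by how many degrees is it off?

Tangent(A1, UN) at U — off by 3.80°.

J = (0.00, 0.00) ✓; J.y = 0.00, C.y = 0.00 ✓; |JC| = 17.20 ✓; ∠(WC, CJ) = 90.00° ✓; |WC| = 11.60 ✓; bearing(W→U) − bearing(W→C) = 139.0° ✓; |WU| = 11.60 ✓; ∠(WU, UN) = 86.20° ✗; |UN| = 35.70 ✓.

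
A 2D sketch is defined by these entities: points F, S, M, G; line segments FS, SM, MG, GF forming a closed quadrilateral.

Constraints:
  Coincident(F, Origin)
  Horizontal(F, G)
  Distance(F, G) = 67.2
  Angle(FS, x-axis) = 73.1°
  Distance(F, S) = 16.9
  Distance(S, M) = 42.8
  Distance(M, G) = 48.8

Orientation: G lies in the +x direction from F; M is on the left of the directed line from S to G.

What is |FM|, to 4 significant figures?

57.03

Checks: |SM| = 42.80 ✓; |MG| = 48.80 ✓.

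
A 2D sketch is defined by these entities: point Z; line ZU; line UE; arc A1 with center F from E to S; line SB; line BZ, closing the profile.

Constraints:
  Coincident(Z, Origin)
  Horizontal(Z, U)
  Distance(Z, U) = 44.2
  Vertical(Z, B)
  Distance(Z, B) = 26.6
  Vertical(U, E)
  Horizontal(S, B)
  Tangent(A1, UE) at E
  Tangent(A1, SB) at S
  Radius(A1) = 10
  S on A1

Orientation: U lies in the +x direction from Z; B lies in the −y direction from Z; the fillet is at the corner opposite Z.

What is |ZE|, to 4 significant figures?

47.21

Z is at the origin; ZU is horizontal with |ZU| = 44.2 and U on the +x side, so U = (44.20, 0.000). Z and B share the same x with |ZB| = 26.6 and B on the −y side, so B = (0.000, -26.60). The virtual corner opposite Z is at (44.20, -26.60). Tangency of A1 to UE means the radius FE is perpendicular to UE and since A1 is tangent to SB there, FS ⟂ SB, with radius 10.0, so the center F sits 10.0 in from both sides at F = (34.20, -16.60). That places the tangent points at E = (44.20, -16.60) on UE and S = (34.20, -26.60) on SB. Then |ZE| = |E − Z| = 47.21.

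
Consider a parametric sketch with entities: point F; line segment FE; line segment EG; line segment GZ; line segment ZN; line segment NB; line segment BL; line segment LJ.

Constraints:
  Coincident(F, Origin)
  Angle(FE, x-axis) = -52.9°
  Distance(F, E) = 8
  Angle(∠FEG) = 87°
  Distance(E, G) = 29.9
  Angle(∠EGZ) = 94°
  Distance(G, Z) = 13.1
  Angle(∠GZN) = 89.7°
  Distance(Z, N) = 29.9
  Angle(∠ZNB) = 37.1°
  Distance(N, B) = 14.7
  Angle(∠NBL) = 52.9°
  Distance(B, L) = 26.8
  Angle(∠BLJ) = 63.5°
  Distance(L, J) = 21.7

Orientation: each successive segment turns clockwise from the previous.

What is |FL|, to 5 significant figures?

27.623

F is at the origin; FE runs at -52.9° with length 8.0, so E = (4.8257, -6.3807). ∠FEG = 87.0° gives EG at -145.90° from the x-axis; with |EG| = 29.9, G = (-19.933, -23.144). ∠EGZ = 94.0° gives GZ at 128.10° from the x-axis; with |GZ| = 13.1, Z = (-28.017, -12.835). ∠GZN = 89.7° gives ZN at 37.800° from the x-axis; with |ZN| = 29.9, N = (-4.3909, 5.4910). ∠ZNB = 37.1° gives NB at -105.10° from the x-axis; with |NB| = 14.7, B = (-8.2203, -8.7015). ∠NBL = 52.9° gives BL at 127.80° from the x-axis; with |BL| = 26.8, L = (-24.646, 12.475). Then |FL| = |L − F| = 27.623.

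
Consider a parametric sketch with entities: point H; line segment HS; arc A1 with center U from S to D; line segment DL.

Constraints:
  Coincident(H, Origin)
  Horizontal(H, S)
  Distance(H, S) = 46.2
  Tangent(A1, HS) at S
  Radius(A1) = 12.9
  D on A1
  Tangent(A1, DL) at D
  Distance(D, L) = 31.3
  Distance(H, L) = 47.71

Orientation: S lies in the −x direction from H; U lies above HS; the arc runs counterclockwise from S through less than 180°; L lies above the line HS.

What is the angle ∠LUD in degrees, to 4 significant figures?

67.60°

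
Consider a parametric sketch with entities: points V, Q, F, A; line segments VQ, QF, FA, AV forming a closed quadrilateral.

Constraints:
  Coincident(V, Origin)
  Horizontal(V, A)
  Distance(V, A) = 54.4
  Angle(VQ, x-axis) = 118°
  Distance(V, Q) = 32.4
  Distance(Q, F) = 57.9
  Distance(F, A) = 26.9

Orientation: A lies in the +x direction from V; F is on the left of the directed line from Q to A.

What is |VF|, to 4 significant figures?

48.89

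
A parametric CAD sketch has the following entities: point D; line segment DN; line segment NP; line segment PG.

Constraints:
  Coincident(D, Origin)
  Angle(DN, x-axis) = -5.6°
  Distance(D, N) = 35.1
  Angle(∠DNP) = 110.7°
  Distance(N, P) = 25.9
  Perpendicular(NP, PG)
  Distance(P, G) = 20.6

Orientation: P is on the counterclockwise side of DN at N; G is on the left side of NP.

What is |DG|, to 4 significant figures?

40.21

∠DNP = 110.7°, so NP runs at -5.6° + (180° − 110.7°) = 63.70° from the x-axis; with |NP| = 25.9, P = N + 25.9·(cos 63.70°, sin 63.70°) = (46.41, 19.79). The perpendicularity gives PG at right angles to NP; with |PG| = 20.6 on the left of NP, G = P + 20.6·(-0.8965, 0.4431) = (27.94, 28.92). Then |DG| = |G − D| = 40.21.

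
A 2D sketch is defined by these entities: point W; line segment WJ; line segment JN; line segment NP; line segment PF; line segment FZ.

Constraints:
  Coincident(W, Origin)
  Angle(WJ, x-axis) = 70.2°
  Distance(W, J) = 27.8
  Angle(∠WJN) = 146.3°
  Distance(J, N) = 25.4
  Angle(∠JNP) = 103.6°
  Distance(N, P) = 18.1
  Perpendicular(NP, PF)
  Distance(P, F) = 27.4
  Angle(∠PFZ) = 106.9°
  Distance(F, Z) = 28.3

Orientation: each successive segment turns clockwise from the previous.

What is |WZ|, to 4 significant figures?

19.69

W is at the origin; WJ runs at 70.2° with length 27.8, so J = (9.417, 26.16). ∠WJN = 146.3° gives JN at 36.50° from the x-axis; with |JN| = 25.4, N = (29.83, 41.26). ∠JNP = 103.6° gives NP at -39.90° from the x-axis; with |NP| = 18.1, P = (43.72, 29.65). NP ⟂ PF, so PF runs at -129.9°; with |PF| = 27.4, F = (26.14, 8.634). ∠PFZ = 106.9° gives FZ at 157.0° from the x-axis; with |FZ| = 28.3, Z = (0.09456, 19.69). Then |WZ| = |Z − W| = 19.69.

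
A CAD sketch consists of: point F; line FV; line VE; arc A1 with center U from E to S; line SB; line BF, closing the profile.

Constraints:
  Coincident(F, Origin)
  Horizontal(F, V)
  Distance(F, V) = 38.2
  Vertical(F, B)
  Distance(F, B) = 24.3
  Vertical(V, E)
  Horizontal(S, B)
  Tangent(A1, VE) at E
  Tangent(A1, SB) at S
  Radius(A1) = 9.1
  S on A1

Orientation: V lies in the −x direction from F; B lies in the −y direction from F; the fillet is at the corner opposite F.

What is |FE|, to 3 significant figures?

41.1

F is at the origin; FV is horizontal with |FV| = 38.2 and V on the −x side, so V = (-38.2, 0.00). FB is vertical with |FB| = 24.3 and B on the −y side, so B = (0.00, -24.3). The virtual corner opposite F is at (-38.2, -24.3). Since A1 is tangent to VE there, UE ⟂ VE and the tangent condition forces US to be normal to SB, with radius 9.1, so the center U sits 9.1 in from both sides at U = (-29.1, -15.2). That places the tangent points at E = (-38.2, -15.2) on VE and S = (-29.1, -24.3) on SB. Then |FE| = |E − F| = 41.1.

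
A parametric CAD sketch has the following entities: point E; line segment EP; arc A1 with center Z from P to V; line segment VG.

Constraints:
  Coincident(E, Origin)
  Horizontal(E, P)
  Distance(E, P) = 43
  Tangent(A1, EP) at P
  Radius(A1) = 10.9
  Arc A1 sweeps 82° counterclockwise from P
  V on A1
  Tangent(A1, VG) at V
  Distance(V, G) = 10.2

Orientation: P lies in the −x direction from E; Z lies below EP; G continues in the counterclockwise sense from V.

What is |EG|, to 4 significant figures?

58.55

On A1, P sits at bearing 90° from Z; an 82° counterclockwise sweep puts V at bearing 172°, so V = Z + 10.9·(cos 172°, sin 172°) = (-53.79, -9.383). Since A1 is tangent to VG there, ZV ⟂ VG, so VG runs along (−sin 172°, cos 172°); with |VG| = 10.2, G = (-55.21, -19.48). Then |EG| = |G − E| = 58.55.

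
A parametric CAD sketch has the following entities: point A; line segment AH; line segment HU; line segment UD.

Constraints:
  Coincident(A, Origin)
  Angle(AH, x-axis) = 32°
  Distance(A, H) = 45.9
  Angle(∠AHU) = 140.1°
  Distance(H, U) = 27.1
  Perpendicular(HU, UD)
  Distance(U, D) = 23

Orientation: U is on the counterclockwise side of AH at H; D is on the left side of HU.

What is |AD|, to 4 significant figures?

62.65

∠AHU = 140.1°, so HU runs at 32.0° + (180° − 140.1°) = 71.90° from the x-axis; with |HU| = 27.1, U = H + 27.1·(cos 71.90°, sin 71.90°) = (47.34, 50.08). HU is perpendicular to UD; with |UD| = 23.0 on the left of HU, D = U + 23.0·(-0.9505, 0.3107) = (25.48, 57.23). Then |AD| = |D − A| = 62.65.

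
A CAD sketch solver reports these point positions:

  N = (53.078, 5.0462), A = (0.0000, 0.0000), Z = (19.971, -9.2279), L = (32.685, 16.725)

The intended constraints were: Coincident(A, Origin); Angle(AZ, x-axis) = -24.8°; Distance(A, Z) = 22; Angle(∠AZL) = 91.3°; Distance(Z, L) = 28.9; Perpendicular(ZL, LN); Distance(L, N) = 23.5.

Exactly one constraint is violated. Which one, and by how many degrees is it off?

Perpendicular(ZL, LN) — off by 3.70°.

A = (0.00, 0.00) ✓; AZ at -24.80° ✓; |AZ| = 22.00 ✓; ∠AZL = 91.30° ✓; |ZL| = 28.90 ✓; ∠(ZL, LN) = 93.70° ✗; |LN| = 23.50 ✓.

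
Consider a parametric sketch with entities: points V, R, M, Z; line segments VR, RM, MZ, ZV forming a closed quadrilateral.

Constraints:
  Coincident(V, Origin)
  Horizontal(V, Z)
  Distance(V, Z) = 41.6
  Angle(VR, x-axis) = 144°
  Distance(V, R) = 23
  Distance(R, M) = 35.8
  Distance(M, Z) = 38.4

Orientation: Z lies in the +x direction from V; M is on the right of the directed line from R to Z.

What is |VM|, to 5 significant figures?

14.085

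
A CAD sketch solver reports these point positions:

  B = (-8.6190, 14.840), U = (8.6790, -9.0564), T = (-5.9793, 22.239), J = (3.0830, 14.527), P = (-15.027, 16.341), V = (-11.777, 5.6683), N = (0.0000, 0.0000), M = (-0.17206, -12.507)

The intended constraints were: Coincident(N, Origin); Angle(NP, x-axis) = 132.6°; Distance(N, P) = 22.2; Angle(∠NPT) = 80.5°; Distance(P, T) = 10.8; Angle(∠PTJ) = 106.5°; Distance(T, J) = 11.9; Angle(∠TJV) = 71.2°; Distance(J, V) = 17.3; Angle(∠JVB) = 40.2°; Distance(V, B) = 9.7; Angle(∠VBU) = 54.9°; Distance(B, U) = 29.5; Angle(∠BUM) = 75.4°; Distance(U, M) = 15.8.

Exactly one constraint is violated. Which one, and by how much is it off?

Distance(U, M) = 15.8 — off by 6.30.

N = (0.00, 0.00) ✓; NP at 132.6° ✓; |NP| = 22.20 ✓; ∠NPT = 80.50° ✓; |PT| = 10.80 ✓; ∠PTJ = 106.5° ✓; |TJ| = 11.90 ✓; ∠TJV = 71.20° ✓; |JV| = 17.30 ✓; ∠JVB = 40.20° ✓; |VB| = 9.700 ✓; ∠VBU = 54.90° ✓; |BU| = 29.50 ✓; ∠BUM = 75.40° ✓; |UM| = 9.500 ✗.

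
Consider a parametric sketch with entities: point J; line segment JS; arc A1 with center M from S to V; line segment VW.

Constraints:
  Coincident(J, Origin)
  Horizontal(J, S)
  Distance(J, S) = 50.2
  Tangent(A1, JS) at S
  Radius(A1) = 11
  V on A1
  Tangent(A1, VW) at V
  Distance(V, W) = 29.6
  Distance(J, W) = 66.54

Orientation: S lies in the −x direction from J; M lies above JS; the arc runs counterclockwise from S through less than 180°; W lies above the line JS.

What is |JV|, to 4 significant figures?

42.78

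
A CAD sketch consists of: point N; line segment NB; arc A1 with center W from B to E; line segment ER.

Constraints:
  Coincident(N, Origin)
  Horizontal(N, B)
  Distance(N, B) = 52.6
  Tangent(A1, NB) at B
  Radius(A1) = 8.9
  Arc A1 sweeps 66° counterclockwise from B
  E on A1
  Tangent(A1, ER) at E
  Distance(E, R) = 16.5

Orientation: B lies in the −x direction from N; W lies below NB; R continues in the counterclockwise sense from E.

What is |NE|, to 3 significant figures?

61.0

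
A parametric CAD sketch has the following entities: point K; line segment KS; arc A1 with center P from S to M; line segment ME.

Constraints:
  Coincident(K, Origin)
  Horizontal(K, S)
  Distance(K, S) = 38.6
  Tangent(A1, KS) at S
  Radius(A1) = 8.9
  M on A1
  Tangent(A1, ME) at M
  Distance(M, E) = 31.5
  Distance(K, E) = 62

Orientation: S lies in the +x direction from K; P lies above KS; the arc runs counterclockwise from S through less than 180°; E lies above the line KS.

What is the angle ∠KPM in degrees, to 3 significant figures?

168°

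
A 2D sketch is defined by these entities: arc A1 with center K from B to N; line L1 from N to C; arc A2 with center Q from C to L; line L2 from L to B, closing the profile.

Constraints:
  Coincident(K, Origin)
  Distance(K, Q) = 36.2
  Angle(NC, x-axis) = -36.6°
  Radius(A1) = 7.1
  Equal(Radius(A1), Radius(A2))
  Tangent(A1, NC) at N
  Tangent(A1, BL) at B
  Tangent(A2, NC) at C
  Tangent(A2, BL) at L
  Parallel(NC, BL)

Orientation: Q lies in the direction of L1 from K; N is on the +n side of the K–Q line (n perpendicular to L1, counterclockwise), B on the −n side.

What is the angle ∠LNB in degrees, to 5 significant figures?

68.582°

The slot axis is L1's direction at -36.6°, so u = (cos -36.6°, sin -36.6°) = (0.80282, -0.59622) and n = (−sin -36.6°, cos -36.6°) = (0.59622, 0.80282). K is at the origin and Q lies 36.2 along u from K, so Q = 36.2·u = (29.062, -21.583). Tangency of A1 to both parallel lines with radius 7.1 puts N and B at K ± 7.1·n: N = (4.2332, 5.7000), B = (-4.2332, -5.7000). Equal radii place C and L the same way about Q: C = Q + 7.1·n = (33.295, -15.883), L = Q − 7.1·n = (24.829, -27.283). Then cos ∠LNB = NL·NB / (|NL||NB|), giving 68.582°.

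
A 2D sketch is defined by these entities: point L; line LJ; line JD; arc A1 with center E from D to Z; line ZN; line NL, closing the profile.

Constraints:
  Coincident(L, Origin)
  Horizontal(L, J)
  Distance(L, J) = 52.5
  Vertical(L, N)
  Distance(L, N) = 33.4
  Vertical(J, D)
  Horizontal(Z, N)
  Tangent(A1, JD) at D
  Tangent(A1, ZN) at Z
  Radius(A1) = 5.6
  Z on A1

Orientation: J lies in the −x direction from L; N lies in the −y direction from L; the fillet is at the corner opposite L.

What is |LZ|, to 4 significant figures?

57.58

L is at the origin; L and J share the same y with |LJ| = 52.5 and J on the −x side, so J = (-52.50, 0.000). LN is vertical with |LN| = 33.4 and N on the −y side, so N = (0.000, -33.40). The virtual corner opposite L is at (-52.50, -33.40). Tangency of A1 to JD means the radius ED is perpendicular to JD and A1 meets ZN tangentially, so EZ is at right angles to ZN, with radius 5.6, so the center E sits 5.6 in from both sides at E = (-46.90, -27.80). That places the tangent points at D = (-52.50, -27.80) on JD and Z = (-46.90, -33.40) on ZN. Then |LZ| = |Z − L| = 57.58.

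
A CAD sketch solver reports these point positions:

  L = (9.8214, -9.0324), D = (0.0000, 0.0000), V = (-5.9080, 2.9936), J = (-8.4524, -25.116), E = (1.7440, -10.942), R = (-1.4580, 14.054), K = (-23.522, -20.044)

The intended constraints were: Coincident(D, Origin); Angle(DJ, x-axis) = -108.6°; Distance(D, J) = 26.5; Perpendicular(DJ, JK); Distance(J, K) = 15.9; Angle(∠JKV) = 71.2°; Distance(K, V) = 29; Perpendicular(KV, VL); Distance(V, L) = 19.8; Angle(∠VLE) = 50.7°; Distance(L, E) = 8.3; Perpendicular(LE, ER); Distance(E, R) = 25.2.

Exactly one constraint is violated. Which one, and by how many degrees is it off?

Perpendicular(LE, ER) — off by 6.00°.

D = (0.00, 0.00) ✓; DJ at -108.6° ✓; |DJ| = 26.50 ✓; ∠(DJ, JK) = 90.00° ✓; |JK| = 15.90 ✓; ∠JKV = 71.20° ✓; |KV| = 29.00 ✓; ∠(KV, VL) = 90.00° ✓; |VL| = 19.80 ✓; ∠VLE = 50.70° ✓; |LE| = 8.300 ✓; ∠(LE, ER) = 96.00° ✗; |ER| = 25.20 ✓.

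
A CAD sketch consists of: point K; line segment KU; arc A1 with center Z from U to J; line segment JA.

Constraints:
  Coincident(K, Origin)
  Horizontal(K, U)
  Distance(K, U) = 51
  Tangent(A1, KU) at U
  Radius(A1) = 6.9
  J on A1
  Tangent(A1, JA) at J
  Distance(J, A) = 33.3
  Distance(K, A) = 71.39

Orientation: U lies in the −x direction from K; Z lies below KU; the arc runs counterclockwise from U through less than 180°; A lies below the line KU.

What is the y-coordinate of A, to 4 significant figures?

-39.91

K is at the origin; KU is horizontal with |KU| = 51.0 and U on the −x side, so U = (-51.00, 0.000). The tangent condition forces ZU to be normal to KU, so Z = U + (0, -6.9) = (-51.00, -6.900). Since ZJ ⟂ JA (tangency), |ZA| = √(6.9² + 33.3²) = 34.01 regardless of where J sits on A1. So A lies on both circle(K, 71.39) and circle(Z, 34.01); the below-KU intersection is A = (-59.20, -39.91). J is the foot of the tangent from A: J = (-57.89, -6.630).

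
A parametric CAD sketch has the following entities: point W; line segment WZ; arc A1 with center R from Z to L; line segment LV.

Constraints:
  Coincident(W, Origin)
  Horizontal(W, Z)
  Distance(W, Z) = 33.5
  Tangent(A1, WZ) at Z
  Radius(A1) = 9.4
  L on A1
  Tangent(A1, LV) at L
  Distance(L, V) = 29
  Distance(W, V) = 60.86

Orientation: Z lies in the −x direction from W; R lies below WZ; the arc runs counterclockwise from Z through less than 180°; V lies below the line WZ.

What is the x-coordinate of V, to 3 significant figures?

-49.6

W is at the origin; WZ is horizontal with |WZ| = 33.5 and Z on the −x side, so Z = (-33.5, 0.00). A1 meets WZ tangentially, so RZ is at right angles to WZ, so R = Z + (0, -9.4) = (-33.5, -9.40). Since RL ⟂ LV (tangency), |RV| = √(9.4² + 29.0²) = 30.5 regardless of where L sits on A1. So V lies on both circle(W, 60.86) and circle(R, 30.5); the below-WZ intersection is V = (-49.6, -35.3). L is the foot of the tangent from V: L = (-42.6, -7.15).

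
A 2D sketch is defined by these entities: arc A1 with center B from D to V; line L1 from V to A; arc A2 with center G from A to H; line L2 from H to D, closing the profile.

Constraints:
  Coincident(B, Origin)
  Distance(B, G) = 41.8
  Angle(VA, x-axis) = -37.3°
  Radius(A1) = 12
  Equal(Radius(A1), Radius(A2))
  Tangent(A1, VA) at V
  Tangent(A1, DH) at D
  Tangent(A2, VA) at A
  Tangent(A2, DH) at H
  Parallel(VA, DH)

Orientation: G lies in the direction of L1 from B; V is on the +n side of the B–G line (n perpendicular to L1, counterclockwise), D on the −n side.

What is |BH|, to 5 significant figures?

43.488

Tangency of A1 to both parallel lines with radius 12.0 puts V and D at B ± 12.0·n: V = (7.2719, 9.5457), D = (-7.2719, -9.5457). Equal radii place A and H the same way about G: A = G + 12.0·n = (40.523, -15.785), H = G − 12.0·n = (25.979, -34.876). Then |BH| = |H − B| = 43.488.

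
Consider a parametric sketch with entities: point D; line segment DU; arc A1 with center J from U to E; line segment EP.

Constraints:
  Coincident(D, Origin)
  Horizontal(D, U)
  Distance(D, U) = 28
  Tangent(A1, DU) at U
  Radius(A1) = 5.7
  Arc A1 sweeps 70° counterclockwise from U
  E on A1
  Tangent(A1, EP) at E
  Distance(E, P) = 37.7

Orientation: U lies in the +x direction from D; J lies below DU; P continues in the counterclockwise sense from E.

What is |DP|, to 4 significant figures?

40.37

On A1, U sits at bearing 90° from J; a 70° counterclockwise sweep puts E at bearing 160°, so E = J + 5.7·(cos 160°, sin 160°) = (22.64, -3.750). Tangency of A1 to EP means the radius JE is perpendicular to EP, so EP runs along (−sin 160°, cos 160°); with |EP| = 37.7, P = (9.750, -39.18). Then |DP| = |P − D| = 40.37.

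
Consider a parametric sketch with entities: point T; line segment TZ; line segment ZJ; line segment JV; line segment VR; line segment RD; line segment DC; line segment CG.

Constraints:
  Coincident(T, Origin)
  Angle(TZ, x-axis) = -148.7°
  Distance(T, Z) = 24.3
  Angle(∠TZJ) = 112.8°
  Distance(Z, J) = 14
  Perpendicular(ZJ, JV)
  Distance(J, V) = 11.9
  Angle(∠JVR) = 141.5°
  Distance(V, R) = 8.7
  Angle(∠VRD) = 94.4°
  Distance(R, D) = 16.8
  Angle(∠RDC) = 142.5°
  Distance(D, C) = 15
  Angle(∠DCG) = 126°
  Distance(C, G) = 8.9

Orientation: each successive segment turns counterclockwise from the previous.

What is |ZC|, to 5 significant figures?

11.211

∠VRD = 94.4° gives RD at 132.60° from the x-axis; with |RD| = 16.8, D = (-12.363, -5.9824). ∠RDC = 142.5° gives DC at 170.10° from the x-axis; with |DC| = 15.0, C = (-27.139, -3.4035). Then |ZC| = |C − Z| = 11.211.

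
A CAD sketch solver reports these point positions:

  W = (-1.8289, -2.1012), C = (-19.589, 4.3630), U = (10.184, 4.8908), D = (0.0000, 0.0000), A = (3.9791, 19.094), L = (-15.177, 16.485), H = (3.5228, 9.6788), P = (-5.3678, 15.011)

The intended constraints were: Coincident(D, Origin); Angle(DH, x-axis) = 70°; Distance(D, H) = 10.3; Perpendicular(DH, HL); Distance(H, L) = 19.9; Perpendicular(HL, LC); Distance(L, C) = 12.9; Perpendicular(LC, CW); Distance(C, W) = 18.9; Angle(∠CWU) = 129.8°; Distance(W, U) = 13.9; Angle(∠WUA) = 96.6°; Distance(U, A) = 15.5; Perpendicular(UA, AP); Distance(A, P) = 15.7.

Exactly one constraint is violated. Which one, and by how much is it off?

Distance(A, P) = 15.7 — off by 5.50.

D = (0.00, 0.00) ✓; DH at 70.00° ✓; |DH| = 10.30 ✓; ∠(DH, HL) = 90.00° ✓; |HL| = 19.90 ✓; ∠(HL, LC) = 90.00° ✓; |LC| = 12.90 ✓; ∠(LC, CW) = 90.00° ✓; |CW| = 18.90 ✓; ∠CWU = 129.8° ✓; |WU| = 13.90 ✓; ∠WUA = 96.60° ✓; |UA| = 15.50 ✓; ∠(UA, AP) = 90.00° ✓; |AP| = 10.20 ✗.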